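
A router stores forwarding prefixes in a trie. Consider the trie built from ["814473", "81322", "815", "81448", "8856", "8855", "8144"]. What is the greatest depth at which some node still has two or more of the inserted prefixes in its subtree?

4

Look for the deepest trie node that still has at least two words in its subtree.
"8144" and "814473" agree on "8144" (4 characters) before diverging; nothing deeper is shared.
Longest shared-prefix length: 4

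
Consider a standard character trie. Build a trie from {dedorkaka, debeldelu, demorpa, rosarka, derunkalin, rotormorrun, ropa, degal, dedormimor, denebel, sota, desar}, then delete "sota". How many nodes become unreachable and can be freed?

4

A node on "sota"'s path can go only if nothing else ends at it or branches off below it.
No other word shares any prefix with "sota", so all 4 of its nodes go.
Nodes removed: 4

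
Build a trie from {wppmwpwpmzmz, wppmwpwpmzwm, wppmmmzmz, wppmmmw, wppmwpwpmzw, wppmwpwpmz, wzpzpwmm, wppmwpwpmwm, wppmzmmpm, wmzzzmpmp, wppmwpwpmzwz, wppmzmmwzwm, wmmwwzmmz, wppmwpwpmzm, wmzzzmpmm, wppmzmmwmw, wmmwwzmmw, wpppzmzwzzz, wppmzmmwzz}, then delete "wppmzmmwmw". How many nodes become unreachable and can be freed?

2

A node on "wppmzmmwmw"'s path can go only if nothing else ends at it or branches off below it.
The suffix "mw" (2 nodes) is used only by "wppmzmmwmw"; the node for "wppmzmmw" still has the child "z", so pruning stops there.
Nodes removed: 2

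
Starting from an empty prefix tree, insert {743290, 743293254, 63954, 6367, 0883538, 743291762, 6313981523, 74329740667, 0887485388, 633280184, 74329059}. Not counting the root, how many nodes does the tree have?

For each word, the new-node count is its length minus the longest prefix already in the trie:
  "743290" → 6 new (7, 4, 3, 2, 9, 0)
  "743293254" → prefix "74329" already present; 4 new (3, 2, 5, 4)
  "63954" → 5 new (6, 3, 9, 5, 4)
  "6367" → prefix "63" already present; 2 new (6, 7)
  "0883538" → 7 new (0, 8, 8, 3, 5, 3, 8)
  "743291762" → prefix "74329" already present; 4 new (1, 7, 6, 2)
  "6313981523" → prefix "63" already present; 8 new (1, 3, 9, 8, 1, 5, 2, 3)
  "74329740667" → prefix "74329" already present; 6 new (7, 4, 0, 6, 6, 7)
  "0887485388" → prefix "088" already present; 7 new (7, 4, 8, 5, 3, 8, 8)
  "633280184" → prefix "63" already present; 7 new (3, 2, 8, 0, 1, 8, 4)
  "74329059" → prefix "743290" already present; 2 new (5, 9)
Total nodes = 6 + 4 + 5 + 2 + 7 + 4 + 8 + 6 + 7 + 7 + 2 = 58

58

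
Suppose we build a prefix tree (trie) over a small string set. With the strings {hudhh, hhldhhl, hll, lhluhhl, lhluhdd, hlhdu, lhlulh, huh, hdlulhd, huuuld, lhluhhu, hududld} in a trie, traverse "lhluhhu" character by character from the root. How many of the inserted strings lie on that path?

1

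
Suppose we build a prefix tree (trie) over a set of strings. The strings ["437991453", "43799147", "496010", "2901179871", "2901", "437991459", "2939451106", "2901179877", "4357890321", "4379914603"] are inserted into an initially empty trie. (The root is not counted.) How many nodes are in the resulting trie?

46

For each word, the new-node count is its length minus the longest prefix already in the trie:
  "437991453" → 9 new (4, 3, 7, 9, 9, 1, 4, 5, 3)
  "43799147" → prefix "4379914" already present; 1 new (7)
  "496010" → prefix "4" already present; 5 new (9, 6, 0, 1, 0)
  "2901179871" → 10 new (2, 9, 0, 1, 1, 7, 9, 8, 7, 1)
  "2901" → prefix "2901" already present; 0 new (none)
  "437991459" → prefix "43799145" already present; 1 new (9)
  "2939451106" → prefix "29" already present; 8 new (3, 9, 4, 5, 1, 1, 0, 6)
  "2901179877" → prefix "290117987" already present; 1 new (7)
  "4357890321" → prefix "43" already present; 8 new (5, 7, 8, 9, 0, 3, 2, 1)
  "4379914603" → prefix "4379914" already present; 3 new (6, 0, 3)
Total nodes = 9 + 1 + 5 + 10 + 0 + 1 + 8 + 1 + 8 + 3 = 46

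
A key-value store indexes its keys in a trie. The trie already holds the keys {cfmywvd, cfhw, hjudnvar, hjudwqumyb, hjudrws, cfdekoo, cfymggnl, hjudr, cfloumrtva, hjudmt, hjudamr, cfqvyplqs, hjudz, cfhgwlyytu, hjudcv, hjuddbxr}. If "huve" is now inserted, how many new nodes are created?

The longest prefix of "huve" already in the trie is "h" (length 1).
New nodes needed: |"huve"| − 1 = 4 − 1 = 3.

3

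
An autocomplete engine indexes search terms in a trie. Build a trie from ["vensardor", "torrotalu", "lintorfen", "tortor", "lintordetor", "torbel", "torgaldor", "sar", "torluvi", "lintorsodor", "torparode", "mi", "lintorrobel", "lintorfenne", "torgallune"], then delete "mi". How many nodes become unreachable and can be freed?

2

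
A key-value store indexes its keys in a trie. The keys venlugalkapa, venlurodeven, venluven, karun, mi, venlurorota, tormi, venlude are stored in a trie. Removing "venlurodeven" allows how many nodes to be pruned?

5

Walk "venlurodeven" from the leaf back toward the root, removing each node that no remaining word uses.
The suffix "deven" (5 nodes) is used only by "venlurodeven"; the node for "venluro" still has the child "r", so pruning stops there.
Nodes removed: 5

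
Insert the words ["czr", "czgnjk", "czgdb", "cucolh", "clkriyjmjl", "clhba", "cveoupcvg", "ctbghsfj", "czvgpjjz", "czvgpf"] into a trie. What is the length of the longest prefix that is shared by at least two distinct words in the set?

5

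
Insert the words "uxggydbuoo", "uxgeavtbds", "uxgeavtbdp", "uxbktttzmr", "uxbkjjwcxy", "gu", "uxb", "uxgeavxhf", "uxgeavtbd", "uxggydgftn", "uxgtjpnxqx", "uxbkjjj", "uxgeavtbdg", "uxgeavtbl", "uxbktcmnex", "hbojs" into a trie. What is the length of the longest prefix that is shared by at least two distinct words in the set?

The deepest shared node is where two words last agree before diverging.
e.g. "uxgeavtbd" and "uxgeavtbdg" share the prefix "uxgeavtbd" of length 9; no pair shares a longer one.
Longest shared-prefix length: 9

9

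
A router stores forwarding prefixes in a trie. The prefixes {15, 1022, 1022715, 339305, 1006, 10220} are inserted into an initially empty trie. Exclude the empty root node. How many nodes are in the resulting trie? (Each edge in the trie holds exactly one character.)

Insert word by word; a character creates a node only if that edge doesn't already exist:
  "15" → 2 new (1, 5)
  "1022" → prefix "1" already present; 3 new (0, 2, 2)
  "1022715" → prefix "1022" already present; 3 new (7, 1, 5)
  "339305" → 6 new (3, 3, 9, 3, 0, 5)
  "1006" → prefix "10" already present; 2 new (0, 6)
  "10220" → prefix "1022" already present; 1 new (0)
Total nodes = 2 + 3 + 3 + 6 + 2 + 1 = 17

17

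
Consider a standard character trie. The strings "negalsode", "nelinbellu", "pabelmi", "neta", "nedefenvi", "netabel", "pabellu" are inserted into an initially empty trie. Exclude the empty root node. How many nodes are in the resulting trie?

Trace insertions, counting only characters that open a new branch:
  "negalsode" → 9 new (n, e, g, a, l, s, o, d, e)
  "nelinbellu" → prefix "ne" already present; 8 new (l, i, n, b, e, l, l, u)
  "pabelmi" → 7 new (p, a, b, e, l, m, i)
  "neta" → prefix "ne" already present; 2 new (t, a)
  "nedefenvi" → prefix "ne" already present; 7 new (d, e, f, e, n, v, i)
  "netabel" → prefix "neta" already present; 3 new (b, e, l)
  "pabellu" → prefix "pabel" already present; 2 new (l, u)
Total nodes = 9 + 8 + 7 + 2 + 7 + 3 + 2 = 38

38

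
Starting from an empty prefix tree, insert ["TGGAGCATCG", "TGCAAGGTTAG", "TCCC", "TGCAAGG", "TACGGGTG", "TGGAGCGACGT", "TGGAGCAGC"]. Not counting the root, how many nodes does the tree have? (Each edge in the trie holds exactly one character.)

36

For each word, the new-node count is its length minus the longest prefix already in the trie:
  "TGGAGCATCG" → 10 new (T, G, G, A, G, C, A, T, C, G)
  "TGCAAGGTTAG" → prefix "TG" already present; 9 new (C, A, A, G, G, T, T, A, G)
  "TCCC" → prefix "T" already present; 3 new (C, C, C)
  "TGCAAGG" → prefix "TGCAAGG" already present; 0 new (none)
  "TACGGGTG" → prefix "T" already present; 7 new (A, C, G, G, G, T, G)
  "TGGAGCGACGT" → prefix "TGGAGC" already present; 5 new (G, A, C, G, T)
  "TGGAGCAGC" → prefix "TGGAGCA" already present; 2 new (G, C)
Total nodes = 10 + 9 + 3 + 0 + 7 + 5 + 2 = 36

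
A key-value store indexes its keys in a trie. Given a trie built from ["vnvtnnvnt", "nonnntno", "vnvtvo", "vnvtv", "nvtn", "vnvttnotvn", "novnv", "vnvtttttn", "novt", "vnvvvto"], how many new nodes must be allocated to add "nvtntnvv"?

4

"nvtn" is already a path in the trie; the remaining "tnvv" must be added.
Each of the 4 remaining characters creates one node.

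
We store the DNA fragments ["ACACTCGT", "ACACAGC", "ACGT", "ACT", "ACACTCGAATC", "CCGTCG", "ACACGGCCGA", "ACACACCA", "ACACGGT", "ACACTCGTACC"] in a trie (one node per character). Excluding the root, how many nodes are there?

Trie structure (* marks end of a word):
(root)
├─ A
│  └─ C
│     ├─ A
│     │  └─ C
│     │     ├─ A
│     │     │  ├─ C
│     │     │  │  └─ C
│     │     │  │     └─ A *
│     │     │  └─ G
│     │     │     └─ C *
│     │     ├─ G
│     │     │  └─ G
│     │     │     ├─ C
│     │     │     │  └─ C
│     │     │     │     └─ G
│     │     │     │        └─ A *
│     │     │     └─ T *
│     │     └─ T
│     │        └─ C
│     │           └─ G
│     │              ├─ A
│     │              │  └─ A
│     │              │     └─ T
│     │              │        └─ C *
│     │              └─ T *
│     │                 └─ A
│     │                    └─ C
│     │                       └─ C *
│     ├─ G
│     │  └─ T *
│     └─ T *
└─ C
   └─ C
      └─ G
         └─ T
            └─ C
               └─ G *
Counting every labelled node above: 37.

37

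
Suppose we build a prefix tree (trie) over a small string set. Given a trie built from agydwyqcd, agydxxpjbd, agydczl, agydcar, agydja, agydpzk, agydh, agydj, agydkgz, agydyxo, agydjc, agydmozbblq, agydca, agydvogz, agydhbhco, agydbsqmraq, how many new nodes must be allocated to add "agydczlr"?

The longest prefix of "agydczlr" already in the trie is "agydczl" (length 7).
Each of the 1 remaining characters creates one node.

1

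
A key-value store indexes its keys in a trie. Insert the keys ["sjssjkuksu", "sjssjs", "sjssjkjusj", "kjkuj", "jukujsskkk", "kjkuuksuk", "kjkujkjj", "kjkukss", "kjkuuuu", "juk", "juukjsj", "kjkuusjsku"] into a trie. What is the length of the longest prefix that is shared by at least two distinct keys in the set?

Equivalently: take the maximum, over all pairs, of their longest common prefix length.
"sjssjkjusj" and "sjssjkuksu" agree on "sjssjk" (6 characters) before diverging; nothing deeper is shared.
Longest shared-prefix length: 6

6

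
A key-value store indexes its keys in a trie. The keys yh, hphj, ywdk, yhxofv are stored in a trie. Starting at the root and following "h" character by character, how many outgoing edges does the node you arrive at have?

Follow the path "h" to its node, then look at its outgoing edges.
Distinct next characters after "h": p.
That node has 1 child edge.

1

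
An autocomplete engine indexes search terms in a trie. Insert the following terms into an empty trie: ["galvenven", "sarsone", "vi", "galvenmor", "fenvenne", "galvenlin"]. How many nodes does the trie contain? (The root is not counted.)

32

Count nodes per top-level branch (shared prefixes stored once):
  'f'-branch (fenvenne): 8 nodes
  'g'-branch (galvenlin, galvenmor, galvenven): 15 nodes
  's'-branch (sarsone): 7 nodes
  'v'-branch (vi): 2 nodes
Sum: 32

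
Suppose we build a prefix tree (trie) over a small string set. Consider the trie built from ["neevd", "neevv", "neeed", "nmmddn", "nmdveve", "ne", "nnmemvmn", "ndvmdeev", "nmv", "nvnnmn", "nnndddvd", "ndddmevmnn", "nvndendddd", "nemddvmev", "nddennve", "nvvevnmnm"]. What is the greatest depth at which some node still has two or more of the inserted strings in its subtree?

Equivalently: take the maximum, over all pairs, of their longest common prefix length.
"neevd" and "neevv" agree on "neev" (4 characters) before diverging; nothing deeper is shared.
Longest shared-prefix length: 4

4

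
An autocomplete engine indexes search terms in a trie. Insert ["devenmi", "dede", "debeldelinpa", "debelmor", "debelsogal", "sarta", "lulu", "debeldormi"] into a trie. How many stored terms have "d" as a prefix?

Traverse to the node for "d", then collect every word in that subtree.
Matches: "debeldelinpa", "debeldormi", "debelmor", "debelsogal", "dede", "devenmi"
Count: 6

6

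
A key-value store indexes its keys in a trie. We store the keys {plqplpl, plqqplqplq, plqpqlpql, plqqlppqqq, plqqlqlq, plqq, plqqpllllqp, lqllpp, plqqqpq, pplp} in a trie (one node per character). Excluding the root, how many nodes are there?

Trace insertions, counting only characters that open a new branch:
  "plqplpl" → 7 new (p, l, q, p, l, p, l)
  "plqqplqplq" → prefix "plq" already present; 7 new (q, p, l, q, p, l, q)
  "plqpqlpql" → prefix "plqp" already present; 5 new (q, l, p, q, l)
  "plqqlppqqq" → prefix "plqq" already present; 6 new (l, p, p, q, q, q)
  "plqqlqlq" → prefix "plqql" already present; 3 new (q, l, q)
  "plqq" → prefix "plqq" already present; 0 new (none)
  "plqqpllllqp" → prefix "plqqpl" already present; 5 new (l, l, l, q, p)
  "lqllpp" → 6 new (l, q, l, l, p, p)
  "plqqqpq" → prefix "plqq" already present; 3 new (q, p, q)
  "pplp" → prefix "p" already present; 3 new (p, l, p)
Total nodes = 7 + 7 + 5 + 6 + 3 + 0 + 5 + 6 + 3 + 3 = 45

45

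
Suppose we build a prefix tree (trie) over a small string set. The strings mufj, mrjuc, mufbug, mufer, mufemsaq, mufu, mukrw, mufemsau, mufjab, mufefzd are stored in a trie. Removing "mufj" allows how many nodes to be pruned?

A node on "mufj"'s path can go only if nothing else ends at it or branches off below it.
Every node on "mufj" is still needed (e.g. by "mufjab"), so nothing is freed.
Nodes removed: 0

0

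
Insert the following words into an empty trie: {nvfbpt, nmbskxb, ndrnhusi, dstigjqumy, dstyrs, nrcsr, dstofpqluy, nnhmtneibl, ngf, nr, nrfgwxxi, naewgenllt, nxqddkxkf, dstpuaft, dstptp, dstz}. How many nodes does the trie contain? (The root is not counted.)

85

Insert word by word; a character creates a node only if that edge doesn't already exist:
  "nvfbpt" → 6 new (n, v, f, b, p, t)
  "nmbskxb" → prefix "n" already present; 6 new (m, b, s, k, x, b)
  "ndrnhusi" → prefix "n" already present; 7 new (d, r, n, h, u, s, i)
  "dstigjqumy" → 10 new (d, s, t, i, g, j, q, u, m, y)
  "dstyrs" → prefix "dst" already present; 3 new (y, r, s)
  "nrcsr" → prefix "n" already present; 4 new (r, c, s, r)
  "dstofpqluy" → prefix "dst" already present; 7 new (o, f, p, q, l, u, y)
  "nnhmtneibl" → prefix "n" already present; 9 new (n, h, m, t, n, e, i, b, l)
  "ngf" → prefix "n" already present; 2 new (g, f)
  "nr" → prefix "nr" already present; 0 new (none)
  "nrfgwxxi" → prefix "nr" already present; 6 new (f, g, w, x, x, i)
  "naewgenllt" → prefix "n" already present; 9 new (a, e, w, g, e, n, l, l, t)
  "nxqddkxkf" → prefix "n" already present; 8 new (x, q, d, d, k, x, k, f)
  "dstpuaft" → prefix "dst" already present; 5 new (p, u, a, f, t)
  "dstptp" → prefix "dstp" already present; 2 new (t, p)
  "dstz" → prefix "dst" already present; 1 new (z)
Total nodes = 6 + 6 + 7 + 10 + 3 + 4 + 7 + 9 + 2 + 0 + 6 + 9 + 8 + 5 + 2 + 1 = 85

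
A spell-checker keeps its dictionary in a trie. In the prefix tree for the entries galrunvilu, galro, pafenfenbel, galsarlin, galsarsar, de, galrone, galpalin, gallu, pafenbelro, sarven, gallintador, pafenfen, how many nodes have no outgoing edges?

11

A leaf is a node with no children — equivalently, the end of a word that is not a proper prefix of any other stored word.
Those words: "de", "gallintador", "gallu", "galpalin", "galrone", "galrunvilu", "galsarlin", "galsarsar", "pafenbelro", "pafenfenbel", "sarven"
Leaf count: 11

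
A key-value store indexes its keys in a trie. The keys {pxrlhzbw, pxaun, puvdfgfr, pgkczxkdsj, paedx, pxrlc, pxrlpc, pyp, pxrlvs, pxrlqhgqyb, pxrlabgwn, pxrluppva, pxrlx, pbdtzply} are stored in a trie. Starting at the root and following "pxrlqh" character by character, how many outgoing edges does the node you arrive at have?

Walk "pxrlqh" from the root, arriving at one node.
Distinct next characters after "pxrlqh": g.
That node has 1 child edge.

1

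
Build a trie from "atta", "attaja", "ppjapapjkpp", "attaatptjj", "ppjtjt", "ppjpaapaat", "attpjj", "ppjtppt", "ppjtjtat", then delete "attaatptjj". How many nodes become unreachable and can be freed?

6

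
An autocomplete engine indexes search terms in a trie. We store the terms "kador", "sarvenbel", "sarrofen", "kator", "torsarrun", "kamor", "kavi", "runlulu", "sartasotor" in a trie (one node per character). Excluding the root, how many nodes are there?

Count nodes per top-level branch (shared prefixes stored once):
  'k'-branch (kador, kamor, kator, kavi): 13 nodes
  'r'-branch (runlulu): 7 nodes
  's'-branch (sarrofen, sartasotor, sarvenbel): 21 nodes
  't'-branch (torsarrun): 9 nodes
Sum: 50

50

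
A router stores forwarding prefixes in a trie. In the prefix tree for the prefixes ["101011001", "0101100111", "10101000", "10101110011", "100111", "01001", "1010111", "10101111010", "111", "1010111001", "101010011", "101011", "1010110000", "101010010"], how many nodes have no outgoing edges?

A leaf is a node with no children — equivalently, the end of a word that is not a proper prefix of any other stored word.
Those words: "01001", "0101100111", "100111", "10101000", "101010010", "101010011", "1010110000", "101011001", "10101110011", "10101111010", "111"
Leaf count: 11

11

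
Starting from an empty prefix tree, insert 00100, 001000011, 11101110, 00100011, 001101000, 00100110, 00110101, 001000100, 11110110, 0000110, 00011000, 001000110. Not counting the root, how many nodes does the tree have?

47

For each word, the new-node count is its length minus the longest prefix already in the trie:
  "00100" → 5 new (0, 0, 1, 0, 0)
  "001000011" → prefix "00100" already present; 4 new (0, 0, 1, 1)
  "11101110" → 8 new (1, 1, 1, 0, 1, 1, 1, 0)
  "00100011" → prefix "001000" already present; 2 new (1, 1)
  "001101000" → prefix "001" already present; 6 new (1, 0, 1, 0, 0, 0)
  "00100110" → prefix "00100" already present; 3 new (1, 1, 0)
  "00110101" → prefix "0011010" already present; 1 new (1)
  "001000100" → prefix "0010001" already present; 2 new (0, 0)
  "11110110" → prefix "111" already present; 5 new (1, 0, 1, 1, 0)
  "0000110" → prefix "00" already present; 5 new (0, 0, 1, 1, 0)
  "00011000" → prefix "000" already present; 5 new (1, 1, 0, 0, 0)
  "001000110" → prefix "00100011" already present; 1 new (0)
Total nodes = 5 + 4 + 8 + 2 + 6 + 3 + 1 + 2 + 5 + 5 + 5 + 1 = 47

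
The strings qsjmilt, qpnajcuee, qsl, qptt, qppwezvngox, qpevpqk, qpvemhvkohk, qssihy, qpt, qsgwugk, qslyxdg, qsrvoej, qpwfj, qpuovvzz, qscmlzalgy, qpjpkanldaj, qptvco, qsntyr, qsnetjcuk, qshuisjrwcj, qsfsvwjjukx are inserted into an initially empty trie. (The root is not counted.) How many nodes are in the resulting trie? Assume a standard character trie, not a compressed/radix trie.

116

Trace insertions, counting only characters that open a new branch:
  "qsjmilt" → 7 new (q, s, j, m, i, l, t)
  "qpnajcuee" → prefix "q" already present; 8 new (p, n, a, j, c, u, e, e)
  "qsl" → prefix "qs" already present; 1 new (l)
  "qptt" → prefix "qp" already present; 2 new (t, t)
  "qppwezvngox" → prefix "qp" already present; 9 new (p, w, e, z, v, n, g, o, x)
  "qpevpqk" → prefix "qp" already present; 5 new (e, v, p, q, k)
  "qpvemhvkohk" → prefix "qp" already present; 9 new (v, e, m, h, v, k, o, h, k)
  "qssihy" → prefix "qs" already present; 4 new (s, i, h, y)
  "qpt" → prefix "qpt" already present; 0 new (none)
  "qsgwugk" → prefix "qs" already present; 5 new (g, w, u, g, k)
  "qslyxdg" → prefix "qsl" already present; 4 new (y, x, d, g)
  "qsrvoej" → prefix "qs" already present; 5 new (r, v, o, e, j)
  "qpwfj" → prefix "qp" already present; 3 new (w, f, j)
  "qpuovvzz" → prefix "qp" already present; 6 new (u, o, v, v, z, z)
  "qscmlzalgy" → prefix "qs" already present; 8 new (c, m, l, z, a, l, g, y)
  "qpjpkanldaj" → prefix "qp" already present; 9 new (j, p, k, a, n, l, d, a, j)
  "qptvco" → prefix "qpt" already present; 3 new (v, c, o)
  "qsntyr" → prefix "qs" already present; 4 new (n, t, y, r)
  "qsnetjcuk" → prefix "qsn" already present; 6 new (e, t, j, c, u, k)
  "qshuisjrwcj" → prefix "qs" already present; 9 new (h, u, i, s, j, r, w, c, j)
  "qsfsvwjjukx" → prefix "qs" already present; 9 new (f, s, v, w, j, j, u, k, x)
Total nodes = 7 + 8 + 1 + 2 + 9 + 5 + 9 + 4 + 0 + 5 + 4 + 5 + 3 + 6 + 8 + 9 + 3 + 4 + 6 + 9 + 9 = 116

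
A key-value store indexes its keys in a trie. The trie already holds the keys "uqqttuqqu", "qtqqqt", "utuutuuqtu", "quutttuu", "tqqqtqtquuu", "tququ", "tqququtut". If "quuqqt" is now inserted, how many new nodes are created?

3

"quu" is already a path in the trie; the remaining "qqt" must be added.
Each of the 3 remaining characters creates one node.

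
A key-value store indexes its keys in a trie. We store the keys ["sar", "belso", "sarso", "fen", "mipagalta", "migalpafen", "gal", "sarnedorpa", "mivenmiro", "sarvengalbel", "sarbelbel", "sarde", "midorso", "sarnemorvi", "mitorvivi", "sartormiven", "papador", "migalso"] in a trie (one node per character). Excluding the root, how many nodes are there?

Trace insertions, counting only characters that open a new branch:
  "sar" → 3 new (s, a, r)
  "belso" → 5 new (b, e, l, s, o)
  "sarso" → prefix "sar" already present; 2 new (s, o)
  "fen" → 3 new (f, e, n)
  "mipagalta" → 9 new (m, i, p, a, g, a, l, t, a)
  "migalpafen" → prefix "mi" already present; 8 new (g, a, l, p, a, f, e, n)
  "gal" → 3 new (g, a, l)
  "sarnedorpa" → prefix "sar" already present; 7 new (n, e, d, o, r, p, a)
  "mivenmiro" → prefix "mi" already present; 7 new (v, e, n, m, i, r, o)
  "sarvengalbel" → prefix "sar" already present; 9 new (v, e, n, g, a, l, b, e, l)
  "sarbelbel" → prefix "sar" already present; 6 new (b, e, l, b, e, l)
  "sarde" → prefix "sar" already present; 2 new (d, e)
  "midorso" → prefix "mi" already present; 5 new (d, o, r, s, o)
  "sarnemorvi" → prefix "sarne" already present; 5 new (m, o, r, v, i)
  "mitorvivi" → prefix "mi" already present; 7 new (t, o, r, v, i, v, i)
  "sartormiven" → prefix "sar" already present; 8 new (t, o, r, m, i, v, e, n)
  "papador" → 7 new (p, a, p, a, d, o, r)
  "migalso" → prefix "migal" already present; 2 new (s, o)
Total nodes = 3 + 5 + 2 + 3 + 9 + 8 + 3 + 7 + 7 + 9 + 6 + 2 + 5 + 5 + 7 + 8 + 7 + 2 = 98

98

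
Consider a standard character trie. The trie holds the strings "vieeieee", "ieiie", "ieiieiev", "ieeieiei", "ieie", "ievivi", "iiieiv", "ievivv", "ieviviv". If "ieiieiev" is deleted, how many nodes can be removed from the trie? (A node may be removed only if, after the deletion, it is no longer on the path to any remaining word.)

3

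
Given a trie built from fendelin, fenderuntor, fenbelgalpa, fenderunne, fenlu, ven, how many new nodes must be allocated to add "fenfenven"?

"fen" is already a path in the trie; the remaining "fenven" must be added.
New nodes needed: |"fenfenven"| − 3 = 9 − 3 = 6.

6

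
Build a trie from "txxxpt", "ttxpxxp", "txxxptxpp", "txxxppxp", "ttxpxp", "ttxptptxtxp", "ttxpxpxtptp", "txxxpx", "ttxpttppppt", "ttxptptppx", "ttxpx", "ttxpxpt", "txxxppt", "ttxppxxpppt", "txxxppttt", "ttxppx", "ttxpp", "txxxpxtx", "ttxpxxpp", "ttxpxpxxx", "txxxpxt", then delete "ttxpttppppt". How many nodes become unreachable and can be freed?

A node on "ttxpttppppt"'s path can go only if nothing else ends at it or branches off below it.
The suffix "tppppt" (6 nodes) is used only by "ttxpttppppt"; the node for "ttxpt" still has the child "p", so pruning stops there.
Nodes removed: 6

6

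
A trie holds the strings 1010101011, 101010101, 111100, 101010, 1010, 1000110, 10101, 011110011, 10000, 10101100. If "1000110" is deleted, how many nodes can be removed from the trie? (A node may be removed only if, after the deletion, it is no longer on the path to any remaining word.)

3

After clearing the end-marker at "1000110", prune upward until reaching a node still needed by another word.
The suffix "110" (3 nodes) is used only by "1000110"; the node for "1000" still has the child "0", so pruning stops there.
Nodes removed: 3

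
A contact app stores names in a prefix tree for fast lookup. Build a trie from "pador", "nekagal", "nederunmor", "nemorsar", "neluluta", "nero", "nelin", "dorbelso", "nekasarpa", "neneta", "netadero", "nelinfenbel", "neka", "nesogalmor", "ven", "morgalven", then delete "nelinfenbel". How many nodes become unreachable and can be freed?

A node on "nelinfenbel"'s path can go only if nothing else ends at it or branches off below it.
The suffix "fenbel" (6 nodes) is used only by "nelinfenbel"; "nelin" is itself a stored word, so pruning stops there.
Nodes removed: 6

6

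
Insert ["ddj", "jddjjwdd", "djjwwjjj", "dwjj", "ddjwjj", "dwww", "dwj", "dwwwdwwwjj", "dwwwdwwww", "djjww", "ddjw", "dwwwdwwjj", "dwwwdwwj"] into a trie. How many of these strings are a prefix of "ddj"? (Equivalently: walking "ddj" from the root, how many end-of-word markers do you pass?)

Traverse "ddj" character by character; count nodes along the way that are marked as word ends.
Prefixes of the query that are stored words: "ddj"
Count: 1

1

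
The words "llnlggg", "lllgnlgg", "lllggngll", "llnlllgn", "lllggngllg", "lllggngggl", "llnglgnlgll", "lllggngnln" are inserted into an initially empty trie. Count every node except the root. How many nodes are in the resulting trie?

37

Count nodes per top-level branch (shared prefixes stored once):
  'l'-branch (lllggngggl, lllggngll, lllggngllg, lllggngnln, lllgnlgg, llnglgnlgll, llnlggg, llnlllgn): 37 nodes
Sum: 37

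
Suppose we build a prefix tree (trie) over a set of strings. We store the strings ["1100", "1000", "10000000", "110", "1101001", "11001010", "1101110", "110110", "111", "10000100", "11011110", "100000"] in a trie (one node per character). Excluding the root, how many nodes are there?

29

Count nodes per top-level branch (shared prefixes stored once):
  '1'-branch (1000, 100000, 10000000, 10000100, 110, 1100, 11001010, 1101001, 110110, 1101110, 11011110, 111): 29 nodes
Sum: 29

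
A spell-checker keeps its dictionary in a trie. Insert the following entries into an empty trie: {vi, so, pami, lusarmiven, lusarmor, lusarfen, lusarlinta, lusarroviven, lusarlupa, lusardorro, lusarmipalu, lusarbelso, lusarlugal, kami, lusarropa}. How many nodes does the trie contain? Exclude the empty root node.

61

Trace insertions, counting only characters that open a new branch:
  "vi" → 2 new (v, i)
  "so" → 2 new (s, o)
  "pami" → 4 new (p, a, m, i)
  "lusarmiven" → 10 new (l, u, s, a, r, m, i, v, e, n)
  "lusarmor" → prefix "lusarm" already present; 2 new (o, r)
  "lusarfen" → prefix "lusar" already present; 3 new (f, e, n)
  "lusarlinta" → prefix "lusar" already present; 5 new (l, i, n, t, a)
  "lusarroviven" → prefix "lusar" already present; 7 new (r, o, v, i, v, e, n)
  "lusarlupa" → prefix "lusarl" already present; 3 new (u, p, a)
  "lusardorro" → prefix "lusar" already present; 5 new (d, o, r, r, o)
  "lusarmipalu" → prefix "lusarmi" already present; 4 new (p, a, l, u)
  "lusarbelso" → prefix "lusar" already present; 5 new (b, e, l, s, o)
  "lusarlugal" → prefix "lusarlu" already present; 3 new (g, a, l)
  "kami" → 4 new (k, a, m, i)
  "lusarropa" → prefix "lusarro" already present; 2 new (p, a)
Total nodes = 2 + 2 + 4 + 10 + 2 + 3 + 5 + 7 + 3 + 5 + 4 + 5 + 3 + 4 + 2 = 61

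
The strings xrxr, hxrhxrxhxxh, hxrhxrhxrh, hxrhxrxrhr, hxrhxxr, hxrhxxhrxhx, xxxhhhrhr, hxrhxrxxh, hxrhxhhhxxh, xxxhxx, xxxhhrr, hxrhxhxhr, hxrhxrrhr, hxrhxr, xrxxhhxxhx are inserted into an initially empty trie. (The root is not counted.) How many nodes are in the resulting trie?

For each word, the new-node count is its length minus the longest prefix already in the trie:
  "xrxr" → 4 new (x, r, x, r)
  "hxrhxrxhxxh" → 11 new (h, x, r, h, x, r, x, h, x, x, h)
  "hxrhxrhxrh" → prefix "hxrhxr" already present; 4 new (h, x, r, h)
  "hxrhxrxrhr" → prefix "hxrhxrx" already present; 3 new (r, h, r)
  "hxrhxxr" → prefix "hxrhx" already present; 2 new (x, r)
  "hxrhxxhrxhx" → prefix "hxrhxx" already present; 5 new (h, r, x, h, x)
  "xxxhhhrhr" → prefix "x" already present; 8 new (x, x, h, h, h, r, h, r)
  "hxrhxrxxh" → prefix "hxrhxrx" already present; 2 new (x, h)
  "hxrhxhhhxxh" → prefix "hxrhx" already present; 6 new (h, h, h, x, x, h)
  "xxxhxx" → prefix "xxxh" already present; 2 new (x, x)
  "xxxhhrr" → prefix "xxxhh" already present; 2 new (r, r)
  "hxrhxhxhr" → prefix "hxrhxh" already present; 3 new (x, h, r)
  "hxrhxrrhr" → prefix "hxrhxr" already present; 3 new (r, h, r)
  "hxrhxr" → prefix "hxrhxr" already present; 0 new (none)
  "xrxxhhxxhx" → prefix "xrx" already present; 7 new (x, h, h, x, x, h, x)
Total nodes = 4 + 11 + 4 + 3 + 2 + 5 + 8 + 2 + 6 + 2 + 2 + 3 + 3 + 0 + 7 = 62

62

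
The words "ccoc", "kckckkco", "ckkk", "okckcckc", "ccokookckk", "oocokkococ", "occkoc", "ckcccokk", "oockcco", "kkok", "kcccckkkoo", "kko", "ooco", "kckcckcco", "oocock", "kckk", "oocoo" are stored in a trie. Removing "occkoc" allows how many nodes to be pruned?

5

A node on "occkoc"'s path can go only if nothing else ends at it or branches off below it.
The suffix "cckoc" (5 nodes) is used only by "occkoc"; the node for "o" still has the child "k", so pruning stops there.
Nodes removed: 5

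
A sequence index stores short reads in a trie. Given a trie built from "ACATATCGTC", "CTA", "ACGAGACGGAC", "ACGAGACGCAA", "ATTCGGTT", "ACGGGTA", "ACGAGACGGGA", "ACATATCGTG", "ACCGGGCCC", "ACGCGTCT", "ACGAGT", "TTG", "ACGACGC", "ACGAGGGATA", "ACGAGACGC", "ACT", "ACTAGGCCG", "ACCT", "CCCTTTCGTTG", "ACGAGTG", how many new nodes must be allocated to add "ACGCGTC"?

Every character of "ACGCGTC" already lies on an existing path (it is a prefix of some stored word).
No new nodes are needed: 0.

0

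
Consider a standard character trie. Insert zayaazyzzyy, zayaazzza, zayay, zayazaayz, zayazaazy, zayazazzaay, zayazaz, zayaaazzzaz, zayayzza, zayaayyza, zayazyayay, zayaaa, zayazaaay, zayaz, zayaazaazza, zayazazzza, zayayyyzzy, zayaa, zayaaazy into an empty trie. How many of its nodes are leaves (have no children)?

14

Leaves are exactly the stored words that no other stored word extends.
Those words: "zayaaazy", "zayaaazzzaz", "zayaayyza", "zayaazaazza", "zayaazyzzyy", "zayaazzza", "zayayyyzzy", "zayayzza", "zayazaaay", "zayazaayz", "zayazaazy", "zayazazzaay", "zayazazzza", "zayazyayay"
Leaf count: 14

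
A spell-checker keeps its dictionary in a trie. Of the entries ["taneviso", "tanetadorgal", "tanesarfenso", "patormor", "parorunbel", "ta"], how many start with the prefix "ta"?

4

Walk to "ta"; the words in its subtree are exactly those with that prefix.
Matches: "ta", "tanesarfenso", "tanetadorgal", "taneviso"
Count: 4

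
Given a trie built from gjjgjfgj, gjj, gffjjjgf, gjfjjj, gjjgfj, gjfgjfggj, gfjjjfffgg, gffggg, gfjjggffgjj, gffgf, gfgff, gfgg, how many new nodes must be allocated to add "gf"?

"gf" is already a full path in the trie; only an end-marker is added.
No new nodes are needed: 0.

0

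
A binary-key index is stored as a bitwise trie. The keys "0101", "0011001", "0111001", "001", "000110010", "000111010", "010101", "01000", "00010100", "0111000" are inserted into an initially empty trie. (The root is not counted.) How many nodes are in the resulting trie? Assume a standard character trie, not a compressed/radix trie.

Insert word by word; a character creates a node only if that edge doesn't already exist:
  "0101" → 4 new (0, 1, 0, 1)
  "0011001" → prefix "0" already present; 6 new (0, 1, 1, 0, 0, 1)
  "0111001" → prefix "01" already present; 5 new (1, 1, 0, 0, 1)
  "001" → prefix "001" already present; 0 new (none)
  "000110010" → prefix "00" already present; 7 new (0, 1, 1, 0, 0, 1, 0)
  "000111010" → prefix "00011" already present; 4 new (1, 0, 1, 0)
  "010101" → prefix "0101" already present; 2 new (0, 1)
  "01000" → prefix "010" already present; 2 new (0, 0)
  "00010100" → prefix "0001" already present; 4 new (0, 1, 0, 0)
  "0111000" → prefix "011100" already present; 1 new (0)
Total nodes = 4 + 6 + 5 + 0 + 7 + 4 + 2 + 2 + 4 + 1 = 35

35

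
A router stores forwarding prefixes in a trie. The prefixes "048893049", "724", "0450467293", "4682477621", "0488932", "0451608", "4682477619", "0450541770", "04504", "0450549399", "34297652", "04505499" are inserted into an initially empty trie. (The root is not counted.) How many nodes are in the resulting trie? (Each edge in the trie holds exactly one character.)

56

Trace insertions, counting only characters that open a new branch:
  "048893049" → 9 new (0, 4, 8, 8, 9, 3, 0, 4, 9)
  "724" → 3 new (7, 2, 4)
  "0450467293" → prefix "04" already present; 8 new (5, 0, 4, 6, 7, 2, 9, 3)
  "4682477621" → 10 new (4, 6, 8, 2, 4, 7, 7, 6, 2, 1)
  "0488932" → prefix "048893" already present; 1 new (2)
  "0451608" → prefix "045" already present; 4 new (1, 6, 0, 8)
  "4682477619" → prefix "46824776" already present; 2 new (1, 9)
  "0450541770" → prefix "0450" already present; 6 new (5, 4, 1, 7, 7, 0)
  "04504" → prefix "04504" already present; 0 new (none)
  "0450549399" → prefix "045054" already present; 4 new (9, 3, 9, 9)
  "34297652" → 8 new (3, 4, 2, 9, 7, 6, 5, 2)
  "04505499" → prefix "0450549" already present; 1 new (9)
Total nodes = 9 + 3 + 8 + 10 + 1 + 4 + 2 + 6 + 0 + 4 + 8 + 1 = 56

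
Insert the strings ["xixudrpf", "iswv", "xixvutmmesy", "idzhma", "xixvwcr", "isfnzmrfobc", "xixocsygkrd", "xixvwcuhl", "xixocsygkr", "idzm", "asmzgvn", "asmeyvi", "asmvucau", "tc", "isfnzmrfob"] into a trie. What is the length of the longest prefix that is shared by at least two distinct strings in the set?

10

The deepest shared node is where two words last agree before diverging.
"isfnzmrfob" and "isfnzmrfobc" agree on "isfnzmrfob" (10 characters) before diverging; nothing deeper is shared.
Longest shared-prefix length: 10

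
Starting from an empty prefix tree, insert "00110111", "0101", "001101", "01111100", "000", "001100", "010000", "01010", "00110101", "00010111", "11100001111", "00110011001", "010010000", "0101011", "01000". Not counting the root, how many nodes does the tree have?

53

Count nodes per top-level branch (shared prefixes stored once):
  '0'-branch (000, 00010111, 001100, 00110011001, 001101, 00110101, 00110111, 01000, 010000, 010010000, 0101, 01010, 0101011, 01111100): 42 nodes
  '1'-branch (11100001111): 11 nodes
Sum: 53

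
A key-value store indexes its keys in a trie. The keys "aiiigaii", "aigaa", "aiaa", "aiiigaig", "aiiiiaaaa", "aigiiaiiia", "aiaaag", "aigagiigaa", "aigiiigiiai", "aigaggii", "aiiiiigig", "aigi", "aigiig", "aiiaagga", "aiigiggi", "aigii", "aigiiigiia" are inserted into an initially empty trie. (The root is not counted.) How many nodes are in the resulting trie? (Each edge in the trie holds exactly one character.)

Trace insertions, counting only characters that open a new branch:
  "aiiigaii" → 8 new (a, i, i, i, g, a, i, i)
  "aigaa" → prefix "ai" already present; 3 new (g, a, a)
  "aiaa" → prefix "ai" already present; 2 new (a, a)
  "aiiigaig" → prefix "aiiigai" already present; 1 new (g)
  "aiiiiaaaa" → prefix "aiii" already present; 5 new (i, a, a, a, a)
  "aigiiaiiia" → prefix "aig" already present; 7 new (i, i, a, i, i, i, a)
  "aiaaag" → prefix "aiaa" already present; 2 new (a, g)
  "aigagiigaa" → prefix "aiga" already present; 6 new (g, i, i, g, a, a)
  "aigiiigiiai" → prefix "aigii" already present; 6 new (i, g, i, i, a, i)
  "aigaggii" → prefix "aigag" already present; 3 new (g, i, i)
  "aiiiiigig" → prefix "aiiii" already present; 4 new (i, g, i, g)
  "aigi" → prefix "aigi" already present; 0 new (none)
  "aigiig" → prefix "aigii" already present; 1 new (g)
  "aiiaagga" → prefix "aii" already present; 5 new (a, a, g, g, a)
  "aiigiggi" → prefix "aii" already present; 5 new (g, i, g, g, i)
  "aigii" → prefix "aigii" already present; 0 new (none)
  "aigiiigiia" → prefix "aigiiigiia" already present; 0 new (none)
Total nodes = 8 + 3 + 2 + 1 + 5 + 7 + 2 + 6 + 6 + 3 + 4 + 0 + 1 + 5 + 5 + 0 + 0 = 58

58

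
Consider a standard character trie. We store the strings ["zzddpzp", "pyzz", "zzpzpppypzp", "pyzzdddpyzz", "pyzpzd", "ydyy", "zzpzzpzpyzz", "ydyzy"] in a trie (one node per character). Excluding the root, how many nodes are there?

For each word, the new-node count is its length minus the longest prefix already in the trie:
  "zzddpzp" → 7 new (z, z, d, d, p, z, p)
  "pyzz" → 4 new (p, y, z, z)
  "zzpzpppypzp" → prefix "zz" already present; 9 new (p, z, p, p, p, y, p, z, p)
  "pyzzdddpyzz" → prefix "pyzz" already present; 7 new (d, d, d, p, y, z, z)
  "pyzpzd" → prefix "pyz" already present; 3 new (p, z, d)
  "ydyy" → 4 new (y, d, y, y)
  "zzpzzpzpyzz" → prefix "zzpz" already present; 7 new (z, p, z, p, y, z, z)
  "ydyzy" → prefix "ydy" already present; 2 new (z, y)
Total nodes = 7 + 4 + 9 + 7 + 3 + 4 + 7 + 2 = 43

43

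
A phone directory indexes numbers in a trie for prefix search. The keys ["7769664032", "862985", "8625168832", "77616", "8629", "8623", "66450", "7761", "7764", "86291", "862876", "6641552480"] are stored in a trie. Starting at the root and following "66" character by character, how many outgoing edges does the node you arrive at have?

Follow the path "66" to its node, then look at its outgoing edges.
Distinct next characters after "66": 4.
That node has 1 child edge.

1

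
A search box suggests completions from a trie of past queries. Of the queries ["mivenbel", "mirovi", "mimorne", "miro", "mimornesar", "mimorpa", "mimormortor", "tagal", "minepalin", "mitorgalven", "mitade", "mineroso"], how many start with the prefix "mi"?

11

Traverse to the node for "mi", then collect every word in that subtree.
Matches: "mimormortor", "mimorne", "mimornesar", "mimorpa", "minepalin", "mineroso", "miro", "mirovi", "mitade", "mitorgalven", "mivenbel"
Count: 11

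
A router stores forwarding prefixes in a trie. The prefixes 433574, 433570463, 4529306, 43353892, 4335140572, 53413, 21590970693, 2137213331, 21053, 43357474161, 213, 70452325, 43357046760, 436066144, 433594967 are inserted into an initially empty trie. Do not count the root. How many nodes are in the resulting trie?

Trace insertions, counting only characters that open a new branch:
  "433574" → 6 new (4, 3, 3, 5, 7, 4)
  "433570463" → prefix "43357" already present; 4 new (0, 4, 6, 3)
  "4529306" → prefix "4" already present; 6 new (5, 2, 9, 3, 0, 6)
  "43353892" → prefix "4335" already present; 4 new (3, 8, 9, 2)
  "4335140572" → prefix "4335" already present; 6 new (1, 4, 0, 5, 7, 2)
  "53413" → 5 new (5, 3, 4, 1, 3)
  "21590970693" → 11 new (2, 1, 5, 9, 0, 9, 7, 0, 6, 9, 3)
  "2137213331" → prefix "21" already present; 8 new (3, 7, 2, 1, 3, 3, 3, 1)
  "21053" → prefix "21" already present; 3 new (0, 5, 3)
  "43357474161" → prefix "433574" already present; 5 new (7, 4, 1, 6, 1)
  "213" → prefix "213" already present; 0 new (none)
  "70452325" → 8 new (7, 0, 4, 5, 2, 3, 2, 5)
  "43357046760" → prefix "43357046" already present; 3 new (7, 6, 0)
  "436066144" → prefix "43" already present; 7 new (6, 0, 6, 6, 1, 4, 4)
  "433594967" → prefix "4335" already present; 5 new (9, 4, 9, 6, 7)
Total nodes = 6 + 4 + 6 + 4 + 6 + 5 + 11 + 8 + 3 + 5 + 0 + 8 + 3 + 7 + 5 = 81

81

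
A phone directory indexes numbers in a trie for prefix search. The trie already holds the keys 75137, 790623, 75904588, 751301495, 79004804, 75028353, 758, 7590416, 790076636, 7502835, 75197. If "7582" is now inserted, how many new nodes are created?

1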